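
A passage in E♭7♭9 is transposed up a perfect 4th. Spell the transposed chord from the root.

Eb up a perfect 4th → Ab. New chord: Ab dominant seventh flat nine.
- root: Ab
- major 3rd: C
- perfect 5th: Eb
- minor 7th: Gb
- minor 9th: Bbb

Ab  C  Eb  Gb  Bbb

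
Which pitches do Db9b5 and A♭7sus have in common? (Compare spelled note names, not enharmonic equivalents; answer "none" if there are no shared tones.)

Db, Eb

Db9b5 = Db, F, Abb, Cb, Eb.
A♭7sus = Ab, Db, Eb, Gb.
Shared: Db, Eb.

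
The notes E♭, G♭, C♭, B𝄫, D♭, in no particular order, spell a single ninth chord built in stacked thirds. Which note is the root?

C♭

Stacking in thirds gives C♭ – E♭ – G♭ – B𝄫 – D♭, so C♭ is the root — C♭ dominant ninth.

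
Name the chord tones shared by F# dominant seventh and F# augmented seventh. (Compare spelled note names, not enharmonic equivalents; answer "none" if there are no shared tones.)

F# dominant seventh: F# A# C# E
F# augmented seventh: F# A# C## E
Common to both → F#, A#, E.

F#, A#, E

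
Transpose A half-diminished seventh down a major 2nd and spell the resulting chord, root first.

G, B-flat, D-flat, F

A down a major 2nd → G. New chord: G half-diminished seventh.
G — root
B-flat — minor 3rd
D-flat — diminished 5th
F — minor 7th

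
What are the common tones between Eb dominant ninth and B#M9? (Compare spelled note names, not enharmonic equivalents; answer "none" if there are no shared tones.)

none

Eb dominant ninth = Eb, G, Bb, Db, F.
B#M9 = B#, D##, F##, A##, C##.
Shared: none.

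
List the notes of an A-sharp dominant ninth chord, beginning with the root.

A-sharp dominant ninth is a dominant ninth built on A-sharp.
A-sharp — root
C-double-sharp — major 3rd
E-sharp — perfect 5th
G-sharp — minor 7th
B-sharp — major 9th

A-sharp – C-double-sharp – E-sharp – G-sharp – B-sharp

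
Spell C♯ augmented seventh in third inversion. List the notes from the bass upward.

C♯ augmented seventh = C-sharp–E-sharp–G-double-sharp–B; third inversion → seventh (B) lowest.

B, C-sharp, E-sharp, G-double-sharp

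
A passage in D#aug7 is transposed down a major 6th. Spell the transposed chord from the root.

D♯ down a major 6th → F♯. New chord: F♯ augmented seventh.
- root: F♯
- major 3rd: A♯
- augmented 5th: C𝄪
- minor 7th: E

F♯, A♯, C𝄪, E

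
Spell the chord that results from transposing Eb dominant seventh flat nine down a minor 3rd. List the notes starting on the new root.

Eb down a minor 3rd → C. New chord: C dominant seventh flat nine.
- root: C
- major 3rd: E
- perfect 5th: G
- minor 7th: Bb
- minor 9th: Db

C, E, G, Bb, Db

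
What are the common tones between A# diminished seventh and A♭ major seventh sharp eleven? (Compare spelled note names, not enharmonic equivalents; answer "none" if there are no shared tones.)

A# diminished seventh: A-sharp C-sharp E G
A♭ major seventh sharp eleven: A-flat C E-flat G D
Common to both → G.

G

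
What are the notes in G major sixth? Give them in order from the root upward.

G major sixth: major sixth on G.
- root: G
- major 3rd: B
- perfect 5th: D
- major 6th: E

G  B  D  E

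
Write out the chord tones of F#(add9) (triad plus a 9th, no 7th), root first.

F#(add9): added-ninth on F♯.
- root: F♯
- major 3rd: A♯
- perfect 5th: C♯
- major 9th: G♯

F♯ A♯ C♯ G♯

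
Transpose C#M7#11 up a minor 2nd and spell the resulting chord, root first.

D – F# – A – C# – G#

Transposed root: C# → D (minor 2nd up). So we spell D major seventh sharp eleven:
D — root
F# — major 3rd
A — perfect 5th
C# — major 7th
G# — augmented 11th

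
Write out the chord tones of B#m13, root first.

B# – D# – F## – A# – C## – E# – G##

Root B#, quality minor thirteenth:
B# — root
D# — minor 3rd
F## — perfect 5th
A# — minor 7th
C## — major 9th
E# — perfect 11th
G## — major 13th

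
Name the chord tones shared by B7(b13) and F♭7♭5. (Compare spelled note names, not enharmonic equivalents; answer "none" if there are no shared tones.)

none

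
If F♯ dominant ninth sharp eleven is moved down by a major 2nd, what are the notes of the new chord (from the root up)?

E, G-sharp, B, D, F-sharp, A-sharp

A major 2nd down from F-sharp is E, so the new chord is E dominant ninth sharp eleven.
Root: E
Major 3rd (3rd): G-sharp
Perfect 5th (5th): B
Minor 7th (7th): D
Major 9th (9th): F-sharp
Augmented 11th (11th): A-sharp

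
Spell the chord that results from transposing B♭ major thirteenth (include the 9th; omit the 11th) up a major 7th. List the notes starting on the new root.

A, C-sharp, E, G-sharp, B, F-sharp

B-flat up a major 7th → A. New chord: A major thirteenth.
root → A
3rd (major 3rd) → C-sharp
5th (perfect 5th) → E
7th (major 7th) → G-sharp
9th (major 9th) → B
13th (major 13th) → F-sharp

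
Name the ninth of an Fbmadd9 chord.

G♭

Root of Fbmadd9 = F♭. The 9th is a major 9th: F♭ up a major 9th → G♭.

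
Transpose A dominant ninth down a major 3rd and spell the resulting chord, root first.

F  A  C  E♭  G

Transposed root: A → F (major 3rd down). So we spell F dominant ninth:
Root: F
Major 3rd (3rd): A
Perfect 5th (5th): C
Minor 7th (7th): E♭
Major 9th (9th): G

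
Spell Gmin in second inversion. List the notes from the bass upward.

D, G, Bb

In root position, Gmin is G–Bb–D.
Second inversion puts the fifth (D) in the bass.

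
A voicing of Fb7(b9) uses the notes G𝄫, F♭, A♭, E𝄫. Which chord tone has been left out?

C♭

The full Fb7(b9) chord is F♭, A♭, C♭, E𝄫, G𝄫.
Comparing with the voicing, the perfect 5th (5th) — C♭ — is absent.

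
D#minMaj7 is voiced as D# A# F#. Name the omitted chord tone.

C##

D#minMaj7 = D#, F#, A#, C##. The voicing lacks the 7th (major 7th), C##.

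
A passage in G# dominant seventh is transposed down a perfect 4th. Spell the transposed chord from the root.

D#, F##, A#, C#

Transposed root: G# → D# (perfect 4th down). So we spell D# dominant seventh:
- root: D#
- major 3rd: F##
- perfect 5th: A#
- minor 7th: C#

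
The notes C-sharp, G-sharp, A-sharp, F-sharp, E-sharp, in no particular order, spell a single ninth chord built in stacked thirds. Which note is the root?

Stacking in thirds gives F-sharp – A-sharp – C-sharp – E-sharp – G-sharp, so F-sharp is the root — F-sharp major ninth.

F-sharp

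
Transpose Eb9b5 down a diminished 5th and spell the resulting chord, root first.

Eb down a diminished 5th → A. New chord: A dominant ninth flat five.
root → A
3rd (major 3rd) → C#
5th (diminished 5th) → Eb
7th (minor 7th) → G
9th (major 9th) → B

A – C# – Eb – G – B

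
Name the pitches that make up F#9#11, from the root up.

F♯, A♯, C♯, E, G♯, B♯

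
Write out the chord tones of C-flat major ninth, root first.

C-flat – E-flat – G-flat – B-flat – D-flat

C-flat major ninth is a major ninth built on C-flat.
Root: C-flat
Major 3rd (3rd): E-flat
Perfect 5th (5th): G-flat
Major 7th (7th): B-flat
Major 9th (9th): D-flat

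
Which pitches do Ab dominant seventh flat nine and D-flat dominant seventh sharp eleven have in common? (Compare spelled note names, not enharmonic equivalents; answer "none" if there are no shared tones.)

Ab dominant seventh flat nine = A-flat, C, E-flat, G-flat, B-double-flat.
D-flat dominant seventh sharp eleven = D-flat, F, A-flat, C-flat, G.
Shared: A-flat.

A-flat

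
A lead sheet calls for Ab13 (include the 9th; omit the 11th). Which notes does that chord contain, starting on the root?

Root Ab, quality dominant thirteenth:
root → Ab
3rd (major 3rd) → C
5th (perfect 5th) → Eb
7th (minor 7th) → Gb
9th (major 9th) → Bb
13th (major 13th) → F

Ab, C, Eb, Gb, Bb, F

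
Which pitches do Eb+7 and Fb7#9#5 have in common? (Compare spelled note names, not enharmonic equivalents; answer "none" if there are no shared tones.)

Eb+7: E♭ G B D♭
Fb7#9#5: F♭ A♭ C E𝄫 G
Common to both → G.

G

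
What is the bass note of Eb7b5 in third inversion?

Db

Eb7b5 = Eb–G–Bbb–Db. Third inversion → seventh in the bass = Db.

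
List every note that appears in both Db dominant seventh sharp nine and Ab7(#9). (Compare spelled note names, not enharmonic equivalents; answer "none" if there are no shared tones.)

Db dominant seventh sharp nine = Db, F, Ab, Cb, E.
Ab7(#9) = Ab, C, Eb, Gb, B.
Shared: Ab.

Ab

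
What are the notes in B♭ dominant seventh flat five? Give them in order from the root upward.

B-flat, D, F-flat, A-flat

Root B-flat, quality dominant seventh flat five:
B-flat — root
D — major 3rd
F-flat — diminished 5th
A-flat — minor 7th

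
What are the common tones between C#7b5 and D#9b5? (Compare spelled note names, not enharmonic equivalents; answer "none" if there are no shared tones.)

C#, E#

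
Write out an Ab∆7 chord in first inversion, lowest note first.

C, E♭, G, A♭

In root position, Ab∆7 is A♭–C–E♭–G.
First inversion puts the third (C) in the bass.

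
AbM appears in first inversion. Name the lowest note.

AbM in root position is Ab–C–Eb.
First inversion places the third in the bass, which is C.

C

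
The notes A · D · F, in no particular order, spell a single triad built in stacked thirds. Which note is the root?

Arranged so that each adjacent pair is a third by letter name: D – F – A.
The bottom of that stack, D, is the root (this is D minor triad).

D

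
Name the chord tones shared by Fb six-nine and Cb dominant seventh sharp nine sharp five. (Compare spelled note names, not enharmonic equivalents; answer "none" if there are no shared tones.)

Fb six-nine = Fb, Ab, Cb, Db, Gb.
Cb dominant seventh sharp nine sharp five = Cb, Eb, G, Bbb, D.
Shared: Cb.

Cb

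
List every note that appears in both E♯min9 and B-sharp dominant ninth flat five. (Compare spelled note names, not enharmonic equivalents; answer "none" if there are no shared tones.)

E♯min9 = E#, G#, B#, D#, F##.
B-sharp dominant ninth flat five = B#, D##, F#, A#, C##.
Shared: B#.

B#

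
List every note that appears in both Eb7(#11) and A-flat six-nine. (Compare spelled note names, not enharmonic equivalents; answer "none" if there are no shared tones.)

Eb7(#11) = Eb, G, Bb, Db, A.
A-flat six-nine = Ab, C, Eb, F, Bb.
Shared: Eb, Bb.

Eb – Bb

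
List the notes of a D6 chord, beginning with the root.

D, F#, A, B

D6 is a major sixth built on D.
D — root
F# — major 3rd
A — perfect 5th
B — major 6th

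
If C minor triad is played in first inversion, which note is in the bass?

C minor triad = C–Eb–G. First inversion → third in the bass = Eb.

Eb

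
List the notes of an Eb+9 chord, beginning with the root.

Eb, G, B, Db, F

Eb+9: dominant ninth sharp five on Eb.
Root: Eb
Major 3rd (3rd): G
Augmented 5th (5th): B
Minor 7th (7th): Db
Major 9th (9th): F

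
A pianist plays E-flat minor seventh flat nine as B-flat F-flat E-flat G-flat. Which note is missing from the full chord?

The full E-flat minor seventh flat nine chord is E-flat, G-flat, B-flat, D-flat, F-flat.
Comparing with the voicing, the minor 7th (7th) — D-flat — is absent.

D-flat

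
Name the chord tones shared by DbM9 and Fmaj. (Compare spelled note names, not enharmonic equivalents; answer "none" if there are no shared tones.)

DbM9 = Db, F, Ab, C, Eb.
Fmaj = F, A, C.
Shared: F, C.

F, C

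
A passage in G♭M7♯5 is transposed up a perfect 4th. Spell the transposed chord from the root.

C♭, E♭, G, B♭

G♭ up a perfect 4th → C♭. New chord: C♭ augmented major seventh.
- root: C♭
- major 3rd: E♭
- augmented 5th: G
- major 7th: B♭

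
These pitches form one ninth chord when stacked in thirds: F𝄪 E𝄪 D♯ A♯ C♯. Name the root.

Stacking in thirds gives D♯ – F𝄪 – A♯ – C♯ – E𝄪, so D♯ is the root — D♯ dominant seventh sharp nine.

D♯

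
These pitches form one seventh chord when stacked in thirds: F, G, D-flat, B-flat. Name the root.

G

Stacking in thirds gives G – B-flat – D-flat – F, so G is the root — G half-diminished seventh.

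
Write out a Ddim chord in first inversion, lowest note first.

F, Ab, D

In root position, Ddim is D–F–Ab.
First inversion puts the third (F) in the bass.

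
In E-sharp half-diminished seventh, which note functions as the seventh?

D#

Root of E-sharp half-diminished seventh = E#. The 7th is a minor 7th: E# up a minor 7th → D#.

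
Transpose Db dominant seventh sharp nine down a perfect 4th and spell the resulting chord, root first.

A-flat, C, E-flat, G-flat, B

Transposed root: D-flat → A-flat (perfect 4th down). So we spell A-flat dominant seventh sharp nine:
Root: A-flat
Major 3rd (3rd): C
Perfect 5th (5th): E-flat
Minor 7th (7th): G-flat
Augmented 9th (9th): B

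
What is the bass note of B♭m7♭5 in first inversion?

D♭

B♭m7♭5 = B♭–D♭–F♭–A♭. First inversion → third in the bass = D♭.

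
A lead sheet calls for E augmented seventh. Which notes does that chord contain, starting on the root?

E G-sharp B-sharp D

Root E, quality augmented seventh:
- root: E
- major 3rd: G-sharp
- augmented 5th: B-sharp
- minor 7th: D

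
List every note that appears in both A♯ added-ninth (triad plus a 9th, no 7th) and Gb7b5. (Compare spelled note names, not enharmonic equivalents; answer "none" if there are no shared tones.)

none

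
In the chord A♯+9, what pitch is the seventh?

G♯

Root of A♯+9 = A♯. The 7th is a minor 7th: A♯ up a minor 7th → G♯.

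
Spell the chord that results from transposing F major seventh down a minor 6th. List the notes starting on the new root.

A – C# – E – G#

Transposed root: F → A (minor 6th down). So we spell A major seventh:
Root: A
Major 3rd (3rd): C#
Perfect 5th (5th): E
Major 7th (7th): G#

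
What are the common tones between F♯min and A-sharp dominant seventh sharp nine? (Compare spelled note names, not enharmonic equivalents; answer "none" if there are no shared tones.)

F♯min: F♯ A C♯
A-sharp dominant seventh sharp nine: A♯ C𝄪 E♯ G♯ B𝄪
Common to both → none.

none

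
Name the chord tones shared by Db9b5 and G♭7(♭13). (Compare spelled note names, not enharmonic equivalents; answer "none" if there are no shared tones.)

Db9b5 = D♭, F, A𝄫, C♭, E♭.
G♭7(♭13) = G♭, B♭, D♭, F♭, E𝄫.
Shared: D♭.

D♭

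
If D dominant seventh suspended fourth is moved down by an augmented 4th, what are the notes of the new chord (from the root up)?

D down an augmented 4th → A♭. New chord: A♭ dominant seventh suspended fourth.
A♭ — root
D♭ — perfect 4th
E♭ — perfect 5th
G♭ — minor 7th

A♭, D♭, E♭, G♭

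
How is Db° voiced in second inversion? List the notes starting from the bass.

Abb Db Fb

Db° = Db–Fb–Abb; second inversion → fifth (Abb) lowest.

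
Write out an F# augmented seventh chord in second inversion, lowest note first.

In root position, F# augmented seventh is F♯–A♯–C𝄪–E.
Second inversion puts the fifth (C𝄪) in the bass.

C𝄪, E, F♯, A♯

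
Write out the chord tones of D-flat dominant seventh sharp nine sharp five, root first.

D-flat, F, A, C-flat, E

Root D-flat, quality dominant seventh sharp nine sharp five:
D-flat — root
F — major 3rd
A — augmented 5th
C-flat — minor 7th
E — augmented 9th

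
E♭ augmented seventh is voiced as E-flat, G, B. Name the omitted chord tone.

D-flat

E♭ augmented seventh = E-flat, G, B, D-flat. The voicing lacks the 7th (minor 7th), D-flat.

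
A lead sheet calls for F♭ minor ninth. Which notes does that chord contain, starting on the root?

F-flat  A-double-flat  C-flat  E-double-flat  G-flat

F♭ minor ninth is a minor ninth built on F-flat.
Root: F-flat
Minor 3rd (3rd): A-double-flat
Perfect 5th (5th): C-flat
Minor 7th (7th): E-double-flat
Major 9th (9th): G-flat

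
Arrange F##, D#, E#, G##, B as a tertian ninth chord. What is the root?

E#

Stacking in thirds gives E# – G## – B – D# – F##, so E# is the root — E# dominant ninth flat five.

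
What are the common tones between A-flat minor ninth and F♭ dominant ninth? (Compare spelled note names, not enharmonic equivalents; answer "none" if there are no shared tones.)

A-flat minor ninth = A-flat, C-flat, E-flat, G-flat, B-flat.
F♭ dominant ninth = F-flat, A-flat, C-flat, E-double-flat, G-flat.
Shared: A-flat, C-flat, G-flat.

A-flat  C-flat  G-flat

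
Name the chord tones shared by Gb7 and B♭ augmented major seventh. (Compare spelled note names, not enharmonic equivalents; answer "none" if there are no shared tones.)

Bb

Gb7 = Gb, Bb, Db, Fb.
B♭ augmented major seventh = Bb, D, F#, A.
Shared: Bb.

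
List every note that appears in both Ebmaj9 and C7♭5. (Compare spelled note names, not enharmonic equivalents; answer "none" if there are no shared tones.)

Ebmaj9 = E♭, G, B♭, D, F.
C7♭5 = C, E, G♭, B♭.
Shared: B♭.

B♭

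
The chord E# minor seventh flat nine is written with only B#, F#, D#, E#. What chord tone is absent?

The full E# minor seventh flat nine chord is E#, G#, B#, D#, F#.
Comparing with the voicing, the minor 3rd (3rd) — G# — is absent.

G#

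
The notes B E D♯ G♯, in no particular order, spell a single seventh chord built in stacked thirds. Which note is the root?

Arranged so that each adjacent pair is a third by letter name: E – G♯ – B – D♯.
The bottom of that stack, E, is the root (this is E major seventh).

E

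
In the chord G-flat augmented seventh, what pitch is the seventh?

F♭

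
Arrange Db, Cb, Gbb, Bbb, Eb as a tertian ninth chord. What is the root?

Cb

Stacking in thirds gives Cb – Eb – Gbb – Bbb – Db, so Cb is the root — Cb dominant ninth flat five.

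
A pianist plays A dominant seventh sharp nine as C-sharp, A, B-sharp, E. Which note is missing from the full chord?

G

The full A dominant seventh sharp nine chord is A, C-sharp, E, G, B-sharp.
Comparing with the voicing, the minor 7th (7th) — G — is absent.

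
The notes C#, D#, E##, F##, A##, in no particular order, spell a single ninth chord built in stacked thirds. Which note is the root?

D#

Arranged so that each adjacent pair is a third by letter name: D# – F## – A## – C# – E##.
The bottom of that stack, D#, is the root (this is D# dominant seventh sharp nine sharp five).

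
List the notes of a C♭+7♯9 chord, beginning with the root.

Cb  Eb  G  Bbb  D

Root Cb, quality dominant seventh sharp nine sharp five:
- root: Cb
- major 3rd: Eb
- augmented 5th: G
- minor 7th: Bbb
- augmented 9th: D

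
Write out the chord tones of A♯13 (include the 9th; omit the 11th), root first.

A# – C## – E# – G# – B# – F##

A♯13: dominant thirteenth on A#.
A# — root
C## — major 3rd
E# — perfect 5th
G# — minor 7th
B# — major 9th
F## — major 13th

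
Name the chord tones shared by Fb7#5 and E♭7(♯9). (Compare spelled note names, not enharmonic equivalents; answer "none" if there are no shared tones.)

none

Fb7#5 = Fb, Ab, C, Ebb.
E♭7(♯9) = Eb, G, Bb, Db, F#.
Shared: none.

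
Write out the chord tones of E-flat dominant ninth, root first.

E-flat dominant ninth: dominant ninth on Eb.
Eb — root
G — major 3rd
Bb — perfect 5th
Db — minor 7th
F — major 9th

Eb, G, Bb, Db, F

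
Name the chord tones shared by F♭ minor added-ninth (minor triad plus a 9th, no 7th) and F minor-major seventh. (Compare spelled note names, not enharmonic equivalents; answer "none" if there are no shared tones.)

F♭ minor added-ninth: F-flat A-double-flat C-flat G-flat
F minor-major seventh: F A-flat C E
Common to both → none.

none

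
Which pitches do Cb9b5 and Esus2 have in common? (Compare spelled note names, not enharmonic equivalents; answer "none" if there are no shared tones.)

Cb9b5 = Cb, Eb, Gbb, Bbb, Db.
Esus2 = E, F#, B.
Shared: none.

none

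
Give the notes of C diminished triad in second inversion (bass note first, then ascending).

C diminished triad = C–E♭–G♭; second inversion → fifth (G♭) lowest.

G♭, C, E♭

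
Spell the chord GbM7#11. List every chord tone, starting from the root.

Gb  Bb  Db  F  C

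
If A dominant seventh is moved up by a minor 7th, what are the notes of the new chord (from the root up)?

Transposed root: A → G (minor 7th up). So we spell G dominant seventh:
- root: G
- major 3rd: B
- perfect 5th: D
- minor 7th: F

G B D F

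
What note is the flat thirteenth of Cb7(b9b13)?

Root of Cb7(b9b13) = C♭. The 13th is a minor 13th: C♭ up a minor 13th → A𝄫.

A𝄫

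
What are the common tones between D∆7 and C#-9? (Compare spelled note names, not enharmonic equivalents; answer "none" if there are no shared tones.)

D∆7: D F# A C#
C#-9: C# E G# B D#
Common to both → C#.

C#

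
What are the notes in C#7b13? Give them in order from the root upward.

C#, E#, G#, B, A

Root C#, quality dominant seventh flat thirteen:
Root: C#
Major 3rd (3rd): E#
Perfect 5th (5th): G#
Minor 7th (7th): B
Minor 13th (13th): A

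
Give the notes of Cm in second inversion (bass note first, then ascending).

G  C  E♭

Cm = C–E♭–G; second inversion → fifth (G) lowest.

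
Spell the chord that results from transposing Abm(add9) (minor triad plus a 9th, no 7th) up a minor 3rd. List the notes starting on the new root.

C♭, E𝄫, G♭, D♭

A♭ up a minor 3rd → C♭. New chord: C♭ minor added-ninth.
Root: C♭
Minor 3rd (3rd): E𝄫
Perfect 5th (5th): G♭
Major 9th (9th): D♭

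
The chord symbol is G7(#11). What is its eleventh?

G7(#11) is built on G; its 11th is an augmented 11th above the root.
A fourth above G uses the letter C, and the augmented 11th above G is C♯.

C♯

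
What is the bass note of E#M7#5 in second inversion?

B##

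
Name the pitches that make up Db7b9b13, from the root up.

Db, F, Ab, Cb, Ebb, Bbb

Root Db, quality dominant seventh flat nine flat thirteen:
- root: Db
- major 3rd: F
- perfect 5th: Ab
- minor 7th: Cb
- minor 9th: Ebb
- minor 13th: Bbb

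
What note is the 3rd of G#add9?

Root of G#add9 = G♯. The 3rd is a major 3rd: G♯ up a major 3rd → B♯.

B♯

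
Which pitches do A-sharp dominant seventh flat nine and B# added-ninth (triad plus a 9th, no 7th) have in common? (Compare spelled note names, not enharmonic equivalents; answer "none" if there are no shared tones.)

A-sharp dominant seventh flat nine: A-sharp C-double-sharp E-sharp G-sharp B
B# added-ninth: B-sharp D-double-sharp F-double-sharp C-double-sharp
Common to both → C-double-sharp.

C-double-sharp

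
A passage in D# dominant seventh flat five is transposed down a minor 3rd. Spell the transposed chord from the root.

B#, D##, F#, A#

A minor 3rd down from D# is B#, so the new chord is B# dominant seventh flat five.
B# — root
D## — major 3rd
F# — diminished 5th
A# — minor 7th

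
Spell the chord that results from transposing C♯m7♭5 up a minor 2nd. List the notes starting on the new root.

C# up a minor 2nd → D. New chord: D half-diminished seventh.
- root: D
- minor 3rd: F
- diminished 5th: Ab
- minor 7th: C

D F Ab C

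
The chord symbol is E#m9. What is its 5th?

E#m9 is built on E♯; its 5th is a perfect 5th above the root.
A fifth above E uses the letter B, and the perfect 5th above E♯ is B♯.

B♯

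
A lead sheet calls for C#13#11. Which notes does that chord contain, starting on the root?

C# – E# – G# – B – D# – F## – A#

C#13#11: dominant thirteenth sharp eleven on C#.
Root: C#
Major 3rd (3rd): E#
Perfect 5th (5th): G#
Minor 7th (7th): B
Major 9th (9th): D#
Augmented 11th (11th): F##
Major 13th (13th): A#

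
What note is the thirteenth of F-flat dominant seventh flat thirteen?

D-double-flat

F-flat dominant seventh flat thirteen is built on F-flat; its 13th is a minor 13th above the root.
A sixth above F uses the letter D, and the minor 13th above F-flat is D-double-flat.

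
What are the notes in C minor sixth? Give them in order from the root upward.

C minor sixth: minor sixth on C.
- root: C
- minor 3rd: E♭
- perfect 5th: G
- major 6th: A

C – E♭ – G – A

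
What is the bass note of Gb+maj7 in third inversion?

F

Gb+maj7 = Gb–Bb–D–F. Third inversion → seventh in the bass = F.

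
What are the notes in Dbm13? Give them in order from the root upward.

Dbm13 is a minor thirteenth built on Db.
- root: Db
- minor 3rd: Fb
- perfect 5th: Ab
- minor 7th: Cb
- major 9th: Eb
- perfect 11th: Gb
- major 13th: Bb

Db – Fb – Ab – Cb – Eb – Gb – Bb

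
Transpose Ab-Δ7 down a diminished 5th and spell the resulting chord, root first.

Transposed root: A♭ → D (diminished 5th down). So we spell D minor-major seventh:
Root: D
Minor 3rd (3rd): F
Perfect 5th (5th): A
Major 7th (7th): C♯

D, F, A, C♯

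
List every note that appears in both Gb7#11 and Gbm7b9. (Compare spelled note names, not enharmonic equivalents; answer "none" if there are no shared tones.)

Gb – Db – Fb

Gb7#11 = Gb, Bb, Db, Fb, C.
Gbm7b9 = Gb, Bbb, Db, Fb, Abb.
Shared: Gb, Db, Fb.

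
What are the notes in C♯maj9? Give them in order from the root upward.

C♯, E♯, G♯, B♯, D♯

C♯maj9 is a major ninth built on C♯.
- root: C♯
- major 3rd: E♯
- perfect 5th: G♯
- major 7th: B♯
- major 9th: D♯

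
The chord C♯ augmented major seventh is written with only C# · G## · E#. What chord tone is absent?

B#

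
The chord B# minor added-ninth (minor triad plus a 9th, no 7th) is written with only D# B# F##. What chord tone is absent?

The full B# minor added-ninth chord is B#, D#, F##, C##.
Comparing with the voicing, the major 9th (9th) — C## — is absent.

C##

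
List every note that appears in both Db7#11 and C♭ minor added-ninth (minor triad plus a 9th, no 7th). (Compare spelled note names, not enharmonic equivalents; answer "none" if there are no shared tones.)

D♭, C♭

Db7#11: D♭ F A♭ C♭ G
C♭ minor added-ninth: C♭ E𝄫 G♭ D♭
Common to both → D♭, C♭.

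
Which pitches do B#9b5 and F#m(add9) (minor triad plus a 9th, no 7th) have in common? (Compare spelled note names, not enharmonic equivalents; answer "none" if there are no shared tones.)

F#

B#9b5 = B#, D##, F#, A#, C##.
F#m(add9) = F#, A, C#, G#.
Shared: F#.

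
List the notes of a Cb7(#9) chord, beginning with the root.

Cb7(#9): dominant seventh sharp nine on C♭.
root → C♭
3rd (major 3rd) → E♭
5th (perfect 5th) → G♭
7th (minor 7th) → B𝄫
9th (augmented 9th) → D

C♭, E♭, G♭, B𝄫, D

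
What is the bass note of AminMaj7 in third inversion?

G#

AminMaj7 = A–C–E–G#. Third inversion → seventh in the bass = G#.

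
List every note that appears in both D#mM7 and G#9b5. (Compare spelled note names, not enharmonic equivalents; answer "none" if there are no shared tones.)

D#mM7: D# F# A# C##
G#9b5: G# B# D F# A#
Common to both → F#, A#.

F# – A#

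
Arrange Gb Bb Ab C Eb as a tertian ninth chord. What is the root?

Ab

Arranged so that each adjacent pair is a third by letter name: Ab – C – Eb – Gb – Bb.
The bottom of that stack, Ab, is the root (this is Ab dominant ninth).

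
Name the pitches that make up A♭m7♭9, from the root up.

A♭ C♭ E♭ G♭ B𝄫

A♭m7♭9: minor seventh flat nine on A♭.
Root: A♭
Minor 3rd (3rd): C♭
Perfect 5th (5th): E♭
Minor 7th (7th): G♭
Minor 9th (9th): B𝄫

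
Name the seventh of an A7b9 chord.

Root of A7b9 = A. The 7th is a minor 7th: A up a minor 7th → G.

G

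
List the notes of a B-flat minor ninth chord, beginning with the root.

B-flat minor ninth is a minor ninth built on B-flat.
- root: B-flat
- minor 3rd: D-flat
- perfect 5th: F
- minor 7th: A-flat
- major 9th: C

B-flat, D-flat, F, A-flat, C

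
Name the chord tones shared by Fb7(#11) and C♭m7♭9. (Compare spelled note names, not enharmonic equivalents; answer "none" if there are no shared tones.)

Fb7(#11) = Fb, Ab, Cb, Ebb, Bb.
C♭m7♭9 = Cb, Ebb, Gb, Bbb, Dbb.
Shared: Cb, Ebb.

Cb – Ebb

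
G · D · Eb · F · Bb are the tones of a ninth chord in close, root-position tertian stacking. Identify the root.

Arranged so that each adjacent pair is a third by letter name: Eb – G – Bb – D – F.
The bottom of that stack, Eb, is the root (this is Eb major ninth).

Eb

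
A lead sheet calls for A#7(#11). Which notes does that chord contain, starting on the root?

A#7(#11) is a dominant seventh sharp eleven built on A#.
- root: A#
- major 3rd: C##
- perfect 5th: E#
- minor 7th: G#
- augmented 11th: D##

A#, C##, E#, G#, D##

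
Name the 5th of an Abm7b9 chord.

Eb

Root of Abm7b9 = Ab. The 5th is a perfect 5th: Ab up a perfect 5th → Eb.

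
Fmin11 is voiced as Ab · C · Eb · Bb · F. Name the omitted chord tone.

Fmin11 = F, Ab, C, Eb, G, Bb. The voicing lacks the 9th (major 9th), G.

G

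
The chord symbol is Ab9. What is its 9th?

Bb

Ab9 is built on Ab; its 9th is a major 9th above the root.
A second above A uses the letter B, and the major 9th above Ab is Bb.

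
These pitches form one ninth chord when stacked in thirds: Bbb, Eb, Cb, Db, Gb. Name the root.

Stacking in thirds gives Cb – Eb – Gb – Bbb – Db, so Cb is the root — Cb dominant ninth.

Cb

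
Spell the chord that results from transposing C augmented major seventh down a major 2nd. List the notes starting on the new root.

B-flat D F-sharp A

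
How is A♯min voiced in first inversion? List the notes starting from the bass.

A♯min = A#–C#–E#; first inversion → third (C#) lowest.

C#, E#, A#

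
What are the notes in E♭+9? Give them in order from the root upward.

E♭  G  B  D♭  F

E♭+9 is a dominant ninth sharp five built on E♭.
- root: E♭
- major 3rd: G
- augmented 5th: B
- minor 7th: D♭
- major 9th: F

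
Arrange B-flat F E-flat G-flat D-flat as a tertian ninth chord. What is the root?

E-flat

Arranged so that each adjacent pair is a third by letter name: E-flat – G-flat – B-flat – D-flat – F.
The bottom of that stack, E-flat, is the root (this is E-flat minor ninth).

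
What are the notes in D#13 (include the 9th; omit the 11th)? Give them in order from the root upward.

D#13: dominant thirteenth on D#.
D# — root
F## — major 3rd
A# — perfect 5th
C# — minor 7th
E# — major 9th
B# — major 13th

D#, F##, A#, C#, E#, B#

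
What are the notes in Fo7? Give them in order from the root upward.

Fo7: diminished seventh on F.
root → F
3rd (minor 3rd) → Ab
5th (diminished 5th) → Cb
7th (diminished 7th) → Ebb

F  Ab  Cb  Ebb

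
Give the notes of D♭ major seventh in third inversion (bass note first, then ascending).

C Db F Ab

D♭ major seventh = Db–F–Ab–C; third inversion → seventh (C) lowest.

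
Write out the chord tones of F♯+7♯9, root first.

F♯, A♯, C𝄪, E, G𝄪

Root F♯, quality dominant seventh sharp nine sharp five:
- root: F♯
- major 3rd: A♯
- augmented 5th: C𝄪
- minor 7th: E
- augmented 9th: G𝄪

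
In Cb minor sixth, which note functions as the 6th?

A♭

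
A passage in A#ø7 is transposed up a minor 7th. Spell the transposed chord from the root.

Transposed root: A# → G# (minor 7th up). So we spell G# half-diminished seventh:
root → G#
3rd (minor 3rd) → B
5th (diminished 5th) → D
7th (minor 7th) → F#

G#, B, D, F#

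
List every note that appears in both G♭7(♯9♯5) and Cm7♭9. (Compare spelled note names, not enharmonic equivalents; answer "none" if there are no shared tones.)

Bb

G♭7(♯9♯5) = Gb, Bb, D, Fb, A.
Cm7♭9 = C, Eb, G, Bb, Db.
Shared: Bb.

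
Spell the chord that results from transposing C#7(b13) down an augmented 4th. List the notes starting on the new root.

G, B, D, F, Eb

Transposed root: C# → G (augmented 4th down). So we spell G dominant seventh flat thirteen:
G — root
B — major 3rd
D — perfect 5th
F — minor 7th
Eb — minor 13th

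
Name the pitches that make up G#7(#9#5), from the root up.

G#7(#9#5) is a dominant seventh sharp nine sharp five built on G#.
Root: G#
Major 3rd (3rd): B#
Augmented 5th (5th): D##
Minor 7th (7th): F#
Augmented 9th (9th): A##

G#, B#, D##, F#, A##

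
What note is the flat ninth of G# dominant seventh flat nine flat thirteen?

G# dominant seventh flat nine flat thirteen is built on G#; its 9th is a minor 9th above the root.
A second above G uses the letter A, and the minor 9th above G# is A.

A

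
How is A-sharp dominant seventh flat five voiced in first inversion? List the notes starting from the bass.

C-double-sharp – E – G-sharp – A-sharp

In root position, A-sharp dominant seventh flat five is A-sharp–C-double-sharp–E–G-sharp.
First inversion puts the third (C-double-sharp) in the bass.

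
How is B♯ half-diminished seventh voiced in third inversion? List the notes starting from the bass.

B♯ half-diminished seventh = B#–D#–F#–A#; third inversion → seventh (A#) lowest.

A#  B#  D#  F#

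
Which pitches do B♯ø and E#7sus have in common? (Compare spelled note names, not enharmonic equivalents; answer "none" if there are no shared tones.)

B♯ø = B#, D#, F#, A#.
E#7sus = E#, A#, B#, D#.
Shared: B#, D#, A#.

B#, D#, A#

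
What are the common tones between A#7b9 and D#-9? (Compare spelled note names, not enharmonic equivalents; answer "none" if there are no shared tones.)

A#7b9 = A#, C##, E#, G#, B.
D#-9 = D#, F#, A#, C#, E#.
Shared: A#, E#.

A#, E#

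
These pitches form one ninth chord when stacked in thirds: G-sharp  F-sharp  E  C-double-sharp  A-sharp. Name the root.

F-sharp

Arranged so that each adjacent pair is a third by letter name: F-sharp – A-sharp – C-double-sharp – E – G-sharp.
The bottom of that stack, F-sharp, is the root (this is F-sharp dominant ninth sharp five).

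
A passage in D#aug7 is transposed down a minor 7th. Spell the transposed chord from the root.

Transposed root: D# → E# (minor 7th down). So we spell E# augmented seventh:
Root: E#
Major 3rd (3rd): G##
Augmented 5th (5th): B##
Minor 7th (7th): D#

E#, G##, B##, D#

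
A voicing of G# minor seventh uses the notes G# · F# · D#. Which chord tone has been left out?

B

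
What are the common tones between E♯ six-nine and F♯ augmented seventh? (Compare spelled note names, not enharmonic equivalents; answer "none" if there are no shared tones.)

E♯ six-nine = E-sharp, G-double-sharp, B-sharp, C-double-sharp, F-double-sharp.
F♯ augmented seventh = F-sharp, A-sharp, C-double-sharp, E.
Shared: C-double-sharp.

C-double-sharp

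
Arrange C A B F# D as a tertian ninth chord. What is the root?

B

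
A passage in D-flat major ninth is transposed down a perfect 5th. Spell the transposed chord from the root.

G-flat, B-flat, D-flat, F, A-flat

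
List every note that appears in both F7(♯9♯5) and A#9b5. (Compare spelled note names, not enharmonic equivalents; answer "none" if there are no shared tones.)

F7(♯9♯5): F A C♯ E♭ G♯
A#9b5: A♯ C𝄪 E G♯ B♯
Common to both → G♯.

G♯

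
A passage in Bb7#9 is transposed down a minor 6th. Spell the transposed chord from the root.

D F♯ A C E♯

A minor 6th down from B♭ is D, so the new chord is D dominant seventh sharp nine.
- root: D
- major 3rd: F♯
- perfect 5th: A
- minor 7th: C
- augmented 9th: E♯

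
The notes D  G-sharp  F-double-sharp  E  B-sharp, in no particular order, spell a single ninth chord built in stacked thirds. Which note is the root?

Stacking in thirds gives E – G-sharp – B-sharp – D – F-double-sharp, so E is the root — E dominant seventh sharp nine sharp five.

E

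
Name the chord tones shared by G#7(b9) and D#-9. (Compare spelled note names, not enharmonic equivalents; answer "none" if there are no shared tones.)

G#7(b9): G# B# D# F# A
D#-9: D# F# A# C# E#
Common to both → D#, F#.

D#, F#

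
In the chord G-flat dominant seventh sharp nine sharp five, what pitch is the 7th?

Root of G-flat dominant seventh sharp nine sharp five = G-flat. The 7th is a minor 7th: G-flat up a minor 7th → F-flat.

F-flat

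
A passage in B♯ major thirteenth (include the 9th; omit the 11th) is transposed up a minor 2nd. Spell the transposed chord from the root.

C#, E#, G#, B#, D#, A#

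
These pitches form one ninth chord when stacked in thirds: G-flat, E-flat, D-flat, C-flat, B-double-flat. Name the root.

Stacking in thirds gives C-flat – E-flat – G-flat – B-double-flat – D-flat, so C-flat is the root — C-flat dominant ninth.

C-flat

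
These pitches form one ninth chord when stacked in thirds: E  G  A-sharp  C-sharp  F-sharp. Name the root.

F-sharp

Stacking in thirds gives F-sharp – A-sharp – C-sharp – E – G, so F-sharp is the root — F-sharp dominant seventh flat nine.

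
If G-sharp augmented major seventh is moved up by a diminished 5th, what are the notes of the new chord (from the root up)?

D – F-sharp – A-sharp – C-sharp

A diminished 5th up from G-sharp is D, so the new chord is D augmented major seventh.
root → D
3rd (major 3rd) → F-sharp
5th (augmented 5th) → A-sharp
7th (major 7th) → C-sharp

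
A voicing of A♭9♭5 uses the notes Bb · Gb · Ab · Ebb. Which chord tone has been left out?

The full A♭9♭5 chord is Ab, C, Ebb, Gb, Bb.
Comparing with the voicing, the major 3rd (3rd) — C — is absent.

C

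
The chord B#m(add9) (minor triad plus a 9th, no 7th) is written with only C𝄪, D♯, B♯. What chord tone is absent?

F𝄪

B#m(add9) = B♯, D♯, F𝄪, C𝄪. The voicing lacks the 5th (perfect 5th), F𝄪.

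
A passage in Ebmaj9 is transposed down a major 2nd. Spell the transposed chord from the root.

Db, F, Ab, C, Eb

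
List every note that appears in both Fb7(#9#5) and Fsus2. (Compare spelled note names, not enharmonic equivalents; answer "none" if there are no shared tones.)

C G

Fb7(#9#5): F♭ A♭ C E𝄫 G
Fsus2: F G C
Common to both → C, G.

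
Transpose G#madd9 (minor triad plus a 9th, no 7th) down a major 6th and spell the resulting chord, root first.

B, D, F#, C#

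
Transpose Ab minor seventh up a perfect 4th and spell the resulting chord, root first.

Db Fb Ab Cb

Transposed root: Ab → Db (perfect 4th up). So we spell Db minor seventh:
- root: Db
- minor 3rd: Fb
- perfect 5th: Ab
- minor 7th: Cb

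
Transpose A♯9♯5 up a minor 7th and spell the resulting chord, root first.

G#  B#  D##  F#  A#

A# up a minor 7th → G#. New chord: G# dominant ninth sharp five.
Root: G#
Major 3rd (3rd): B#
Augmented 5th (5th): D##
Minor 7th (7th): F#
Major 9th (9th): A#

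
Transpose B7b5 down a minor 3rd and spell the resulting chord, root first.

G# – B# – D – F#

B down a minor 3rd → G#. New chord: G# dominant seventh flat five.
- root: G#
- major 3rd: B#
- diminished 5th: D
- minor 7th: F#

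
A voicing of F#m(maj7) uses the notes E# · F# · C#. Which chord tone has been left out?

F#m(maj7) = F#, A, C#, E#. The voicing lacks the 3rd (minor 3rd), A.

A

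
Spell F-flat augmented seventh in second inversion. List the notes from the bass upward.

C, E𝄫, F♭, A♭

F-flat augmented seventh = F♭–A♭–C–E𝄫; second inversion → fifth (C) lowest.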